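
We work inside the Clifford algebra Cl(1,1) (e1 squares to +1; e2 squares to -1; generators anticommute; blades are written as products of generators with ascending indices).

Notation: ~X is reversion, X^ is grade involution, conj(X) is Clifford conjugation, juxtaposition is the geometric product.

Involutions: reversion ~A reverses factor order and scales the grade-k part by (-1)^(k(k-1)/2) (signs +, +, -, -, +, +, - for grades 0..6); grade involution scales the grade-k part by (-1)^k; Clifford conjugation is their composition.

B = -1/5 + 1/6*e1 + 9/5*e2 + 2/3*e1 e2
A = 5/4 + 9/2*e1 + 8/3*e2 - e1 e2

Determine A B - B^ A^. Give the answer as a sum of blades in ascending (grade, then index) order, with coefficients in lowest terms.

first term: -149/30 + 1039/360*e1 + 293/60*e2 + 391/45*e1 e2
second term: -149/30 + 1537/360*e1 + 29/20*e2 - 298/45*e1 e2
Answer: -83/60*e1 + 103/30*e2 + 689/45*e1 e2


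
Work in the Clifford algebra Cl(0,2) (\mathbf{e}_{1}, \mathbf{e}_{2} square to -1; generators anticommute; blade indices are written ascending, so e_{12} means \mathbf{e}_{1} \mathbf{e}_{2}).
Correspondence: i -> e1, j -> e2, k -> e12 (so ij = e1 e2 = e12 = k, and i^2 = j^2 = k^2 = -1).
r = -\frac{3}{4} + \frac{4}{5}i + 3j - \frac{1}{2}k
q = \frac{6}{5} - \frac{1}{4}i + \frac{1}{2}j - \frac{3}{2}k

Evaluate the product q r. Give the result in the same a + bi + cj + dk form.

In blades: q = \frac{6}{5} - \frac{1}{4} e_{1} + \frac{1}{2} e_{2} - \frac{3}{2} e_{12}, r = -\frac{3}{4} + \frac{4}{5} e_{1} + 3 e_{2} - \frac{1}{2} e_{12}.
Distribute q over r term by term (generator squares from the signature, products reordered to ascending indices): (\frac{6}{5})*r = -\frac{9}{10} + \frac{24}{25} e_{1} + \frac{18}{5} e_{2} - \frac{3}{5} e_{12}; (-\frac{1}{4} e_{1})*r = \frac{1}{5} + \frac{3}{16} e_{1} - \frac{1}{8} e_{2} - \frac{3}{4} e_{12}; (\frac{1}{2} e_{2})*r = -\frac{3}{2} - \frac{1}{4} e_{1} - \frac{3}{8} e_{2} - \frac{2}{5} e_{12}; (-\frac{3}{2} e_{12})*r = -\frac{3}{4} + \frac{9}{2} e_{1} - \frac{6}{5} e_{2} + \frac{9}{8} e_{12}.
Sum: -\frac{59}{20} + \frac{2159}{400} e_{1} + \frac{19}{10} e_{2} - \frac{5}{8} e_{12}; translating back through the correspondence:
Answer: -\frac{59}{20} + \frac{2159}{400}i + \frac{19}{10}j - \frac{5}{8}k


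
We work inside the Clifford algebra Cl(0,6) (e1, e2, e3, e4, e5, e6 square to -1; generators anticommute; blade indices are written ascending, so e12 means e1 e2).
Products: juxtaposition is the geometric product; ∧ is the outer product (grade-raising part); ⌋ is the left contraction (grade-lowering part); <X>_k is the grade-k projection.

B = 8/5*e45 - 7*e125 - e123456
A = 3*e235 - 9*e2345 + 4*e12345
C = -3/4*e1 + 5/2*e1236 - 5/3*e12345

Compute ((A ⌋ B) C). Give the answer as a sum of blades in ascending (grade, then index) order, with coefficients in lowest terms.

step 1: 4*e6 + 9*e16 - 3*e146
step 2: -27/4*e6 + 3*e16 - 45/2*e23 - 9/4*e46 + 10*e123 - 15/2*e234 + 5*e2356 - 15*e23456 + 20/3*e123456
Answer: -27/4*e6 + 3*e16 - 45/2*e23 - 9/4*e46 + 10*e123 - 15/2*e234 + 5*e2356 - 15*e23456 + 20/3*e123456


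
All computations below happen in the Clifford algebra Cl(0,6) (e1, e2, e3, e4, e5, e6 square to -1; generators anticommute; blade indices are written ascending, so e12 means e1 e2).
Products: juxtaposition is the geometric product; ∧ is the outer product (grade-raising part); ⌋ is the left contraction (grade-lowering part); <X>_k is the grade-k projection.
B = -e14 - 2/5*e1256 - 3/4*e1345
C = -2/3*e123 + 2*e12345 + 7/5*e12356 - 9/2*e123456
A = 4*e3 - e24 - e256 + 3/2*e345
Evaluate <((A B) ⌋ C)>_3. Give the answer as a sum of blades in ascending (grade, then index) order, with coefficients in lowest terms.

step 1: 29/40*e1 - e12 + 4*e134 + 3/2*e135 - 3*e145 + 3/4*e1235 + 2/5*e1456 - 3/20*e12346 - 8/5*e12356 - e12456
step 2: 56/25 + 23/6*e3 - 87/10*e4 + 27/40*e5 + 21/20*e6 - 439/60*e23 - 3*e24 + 8*e25 + 21/10*e26 + 27/8*e46 + 27/2*e236 + 27/4*e246 - 18*e256 + 2*e345 + 7/5*e356 - 29/20*e2345 - 203/200*e2356 - 9/2*e3456 + 261/80*e23456
step 3: 27/2*e236 + 27/4*e246 - 18*e256 + 2*e345 + 7/5*e356
Answer: 27/2*e236 + 27/4*e246 - 18*e256 + 2*e345 + 7/5*e356


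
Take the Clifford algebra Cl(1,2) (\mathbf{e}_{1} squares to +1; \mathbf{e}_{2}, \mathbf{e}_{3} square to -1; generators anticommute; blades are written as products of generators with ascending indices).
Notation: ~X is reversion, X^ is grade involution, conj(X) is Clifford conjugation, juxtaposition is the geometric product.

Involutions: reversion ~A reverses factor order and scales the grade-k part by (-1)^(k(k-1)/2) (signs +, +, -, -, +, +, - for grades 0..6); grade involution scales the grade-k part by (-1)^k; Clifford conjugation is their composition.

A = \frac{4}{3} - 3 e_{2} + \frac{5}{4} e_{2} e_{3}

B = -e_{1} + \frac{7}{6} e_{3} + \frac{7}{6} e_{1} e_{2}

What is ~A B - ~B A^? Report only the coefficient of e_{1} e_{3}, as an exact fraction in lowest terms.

first term: -\frac{29}{6} e_{1} + \frac{35}{24} e_{2} + \frac{14}{9} e_{3} - \frac{13}{9} e_{1} e_{2} - \frac{35}{24} e_{1} e_{3} - \frac{7}{2} e_{2} e_{3} + \frac{5}{4} e_{1} e_{2} e_{3}
second term: \frac{13}{6} e_{1} + \frac{35}{24} e_{2} + \frac{14}{9} e_{3} - \frac{41}{9} e_{1} e_{2} + \frac{35}{24} e_{1} e_{3} - \frac{7}{2} e_{2} e_{3} - \frac{5}{4} e_{1} e_{2} e_{3}
Answer: -\frac{35}{12}


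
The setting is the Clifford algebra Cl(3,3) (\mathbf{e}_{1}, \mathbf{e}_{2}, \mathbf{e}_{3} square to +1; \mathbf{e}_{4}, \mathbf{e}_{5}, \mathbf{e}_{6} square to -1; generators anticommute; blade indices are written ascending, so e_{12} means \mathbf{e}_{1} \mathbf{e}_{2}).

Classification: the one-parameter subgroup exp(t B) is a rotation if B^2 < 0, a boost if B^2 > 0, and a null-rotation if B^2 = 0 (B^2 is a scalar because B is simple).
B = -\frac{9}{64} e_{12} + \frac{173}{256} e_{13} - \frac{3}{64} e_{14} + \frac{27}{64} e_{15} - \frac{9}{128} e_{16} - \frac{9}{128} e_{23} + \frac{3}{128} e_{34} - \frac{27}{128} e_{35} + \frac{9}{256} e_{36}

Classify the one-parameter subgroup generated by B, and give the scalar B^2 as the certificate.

B^2 term by term: the squares give (-\frac{9}{64})^2*(e_{12})^2 + (\frac{173}{256})^2*(e_{13})^2 + (-\frac{3}{64})^2*(e_{14})^2 + (\frac{27}{64})^2*(e_{15})^2 + (-\frac{9}{128})^2*(e_{16})^2 + (-\frac{9}{128})^2*(e_{23})^2 + (\frac{3}{128})^2*(e_{34})^2 + (-\frac{27}{128})^2*(e_{35})^2 + (\frac{9}{256})^2*(e_{36})^2 = \frac{81}{4096}*(-1) + \frac{29929}{65536}*(-1) + \frac{9}{4096}*(+1) + \frac{729}{4096}*(+1) + \frac{81}{16384}*(+1) + \frac{81}{16384}*(-1) + \frac{9}{16384}*(+1) + \frac{729}{16384}*(+1) + \frac{81}{65536}*(+1) = -\frac{1}{4} (each basis 2-blade squares to minus the product of its generators' squares); cross terms between blades sharing an index anticommute and cancel; the commuting (index-disjoint) pairs give grade-4 terms 2*c*c'*(blade product), which cancel blade by blade — e_{1234}: -\frac{27}{4096} + \frac{27}{4096} = 0; e_{1235}: \frac{243}{4096} - \frac{243}{4096} = 0; e_{1236}: -\frac{81}{8192} + \frac{81}{8192} = 0; e_{1345}: -\frac{81}{4096} + \frac{81}{4096} = 0; e_{1346}: \frac{27}{8192} - \frac{27}{8192} = 0; e_{1356}: -\frac{243}{8192} + \frac{243}{8192} = 0 — confirming B is simple. So B^2 = -\frac{1}{4}.
Answer: rotation, certificate B^2 = -\frac{1}{4}. Because -\frac{1}{4} is invariant under every versor sandwich, the classification follows from its sign alone.


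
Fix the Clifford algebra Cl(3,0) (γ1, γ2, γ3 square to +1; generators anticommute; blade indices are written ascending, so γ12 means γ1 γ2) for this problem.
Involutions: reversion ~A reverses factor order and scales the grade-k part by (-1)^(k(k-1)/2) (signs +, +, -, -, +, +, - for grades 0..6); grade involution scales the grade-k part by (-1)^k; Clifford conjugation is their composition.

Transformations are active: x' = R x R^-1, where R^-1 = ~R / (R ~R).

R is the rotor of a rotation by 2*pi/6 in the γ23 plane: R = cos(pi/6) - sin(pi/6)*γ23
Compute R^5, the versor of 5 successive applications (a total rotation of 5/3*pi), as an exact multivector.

The rotor phase is half the rotation angle and phases add under composition, so 5 steps in the γ23 plane accumulate phase 5*(pi/6) = 5*pi/6: R^5 = cos(5*pi/6) - sin(5*pi/6)*γ23.
cos(5*pi/6) = -sqrt(3)/2 and sin(5*pi/6) = 1/2, so R^5 = -sqrt(3)/2 - 1/2*γ23. The net rotation is 5/3*pi; the rotor keeps the half-angle phase exactly.
Answer: -sqrt(3)/2 - 1/2*γ23


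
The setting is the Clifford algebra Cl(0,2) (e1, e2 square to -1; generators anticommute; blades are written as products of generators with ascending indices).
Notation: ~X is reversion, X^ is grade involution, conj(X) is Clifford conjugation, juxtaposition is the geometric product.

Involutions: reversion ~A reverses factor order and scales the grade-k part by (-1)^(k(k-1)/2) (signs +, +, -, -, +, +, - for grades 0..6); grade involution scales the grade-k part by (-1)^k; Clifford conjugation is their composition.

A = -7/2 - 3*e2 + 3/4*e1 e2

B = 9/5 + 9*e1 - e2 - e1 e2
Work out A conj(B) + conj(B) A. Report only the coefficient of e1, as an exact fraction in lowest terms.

first term: -81/20 + 111/4*e1 - 313/20*e2 - 583/20*e1 e2
second term: -81/20 + 141/4*e1 - 43/20*e2 + 497/20*e1 e2
Answer: 63


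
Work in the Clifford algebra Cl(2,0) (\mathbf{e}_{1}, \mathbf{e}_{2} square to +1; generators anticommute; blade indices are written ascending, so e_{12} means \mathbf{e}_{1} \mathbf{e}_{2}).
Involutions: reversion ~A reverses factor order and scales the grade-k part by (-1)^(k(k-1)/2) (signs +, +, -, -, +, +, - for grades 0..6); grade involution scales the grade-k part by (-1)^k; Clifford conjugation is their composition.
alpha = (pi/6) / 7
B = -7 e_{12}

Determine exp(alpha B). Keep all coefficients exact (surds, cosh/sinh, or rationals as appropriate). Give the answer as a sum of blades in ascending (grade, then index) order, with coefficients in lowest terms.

B^2 = (-7)^2*(e_{12})^2 = 49*(-1) = -49 (a basis 2-blade squares to minus the product of its generators' squares).
B^2 = -49 — circular case — the even/odd split gives cos and sin: l = 7, alpha*l = \frac{\pi}{6}, so exp(alpha B) = cos(\frac{\pi}{6}) + (sin(\frac{\pi}{6})/7)*B = \frac{\sqrt{3}}{2} + (\frac{1}{14})*B.
Answer: \frac{\sqrt{3}}{2} - \frac{1}{2} e_{12}


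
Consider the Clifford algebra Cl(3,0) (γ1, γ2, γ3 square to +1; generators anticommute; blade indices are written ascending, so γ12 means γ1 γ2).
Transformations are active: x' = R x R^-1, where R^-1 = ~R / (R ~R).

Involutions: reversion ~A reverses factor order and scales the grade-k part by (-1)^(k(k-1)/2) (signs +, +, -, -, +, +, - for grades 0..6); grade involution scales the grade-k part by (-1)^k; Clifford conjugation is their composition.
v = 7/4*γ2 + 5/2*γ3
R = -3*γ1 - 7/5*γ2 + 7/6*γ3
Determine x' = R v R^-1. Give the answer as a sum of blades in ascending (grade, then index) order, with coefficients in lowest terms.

~R = -3*γ1 - 7/5*γ2 + 7/6*γ3, and R ~R = 11089/900, so R^-1 = ~R / (11089/900).
R v = 7/15 - 21/4*γ12 - 15/2*γ13 - 133/24*γ23
Answer: -2520/11089*γ1 - 82327/44356*γ2 - 53485/22178*γ3


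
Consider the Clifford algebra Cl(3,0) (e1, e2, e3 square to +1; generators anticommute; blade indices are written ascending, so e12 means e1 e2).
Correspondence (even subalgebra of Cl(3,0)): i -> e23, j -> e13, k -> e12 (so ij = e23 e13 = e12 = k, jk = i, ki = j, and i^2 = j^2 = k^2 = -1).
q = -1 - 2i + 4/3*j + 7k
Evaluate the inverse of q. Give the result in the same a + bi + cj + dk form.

In blades: q = -1 + 7*e12 + 4/3*e13 - 2*e23.
With qbar = -1 - 7*e12 - 4/3*e13 + 2*e23 (scalar fixed, mapped units negated), q qbar = 502/9 (the sum of squared coefficients), so q^-1 = qbar / (502/9) = -9/502 - 63/502*e12 - 6/251*e13 + 9/251*e23; translating back:
Answer: -9/502 + 9/251*i - 6/251*j - 63/502*k


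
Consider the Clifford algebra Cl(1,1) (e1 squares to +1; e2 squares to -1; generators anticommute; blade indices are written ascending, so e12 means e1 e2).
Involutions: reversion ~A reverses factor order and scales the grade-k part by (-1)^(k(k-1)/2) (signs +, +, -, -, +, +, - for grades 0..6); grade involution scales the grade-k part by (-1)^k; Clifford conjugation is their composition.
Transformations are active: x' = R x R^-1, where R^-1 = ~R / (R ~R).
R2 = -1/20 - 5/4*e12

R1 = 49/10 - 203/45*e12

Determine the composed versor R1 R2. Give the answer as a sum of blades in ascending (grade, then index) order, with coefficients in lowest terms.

Distribute over the terms of R1 (each basis-blade product reordered to ascending indices, repeated generators contracted through their squares):
(49/10) R2 = -49/200 - 49/8*e12
(-203/45*e12) R2 = 203/36 + 203/900*e12
Summing the partial products and collecting blades:
Answer: 9709/1800 - 10619/1800*e12


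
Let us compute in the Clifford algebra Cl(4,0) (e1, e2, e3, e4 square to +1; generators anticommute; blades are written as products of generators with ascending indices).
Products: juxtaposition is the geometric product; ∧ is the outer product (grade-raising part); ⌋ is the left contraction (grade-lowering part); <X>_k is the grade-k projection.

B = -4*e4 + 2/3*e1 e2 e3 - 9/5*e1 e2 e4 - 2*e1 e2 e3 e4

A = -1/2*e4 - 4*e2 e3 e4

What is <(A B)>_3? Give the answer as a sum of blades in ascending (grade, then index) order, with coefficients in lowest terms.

step 1: 2 + 8*e1 + 9/10*e1 e2 - 36/5*e1 e3 - 8/3*e1 e4 + 16*e2 e3 - e1 e2 e3 + 1/3*e1 e2 e3 e4
step 2: -e1 e2 e3
Answer: -e1 e2 e3


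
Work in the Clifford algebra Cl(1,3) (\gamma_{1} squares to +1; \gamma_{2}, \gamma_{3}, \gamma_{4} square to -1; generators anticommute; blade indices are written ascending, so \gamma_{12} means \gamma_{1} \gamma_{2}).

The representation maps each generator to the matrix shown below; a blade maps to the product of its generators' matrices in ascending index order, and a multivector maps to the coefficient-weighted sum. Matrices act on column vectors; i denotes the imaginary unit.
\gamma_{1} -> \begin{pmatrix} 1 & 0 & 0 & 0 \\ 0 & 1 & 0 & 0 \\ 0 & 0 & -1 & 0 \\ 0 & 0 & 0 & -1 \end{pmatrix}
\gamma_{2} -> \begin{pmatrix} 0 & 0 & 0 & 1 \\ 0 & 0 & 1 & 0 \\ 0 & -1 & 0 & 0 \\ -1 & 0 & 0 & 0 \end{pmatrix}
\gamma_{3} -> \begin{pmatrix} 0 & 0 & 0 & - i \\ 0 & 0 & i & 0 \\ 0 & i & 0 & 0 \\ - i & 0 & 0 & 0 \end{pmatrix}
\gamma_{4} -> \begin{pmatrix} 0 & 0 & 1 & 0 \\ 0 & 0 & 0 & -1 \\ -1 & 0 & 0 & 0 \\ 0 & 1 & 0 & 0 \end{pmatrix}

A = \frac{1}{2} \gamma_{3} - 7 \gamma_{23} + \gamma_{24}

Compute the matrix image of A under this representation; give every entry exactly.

Bivector images (products of the table entries): rho(\gamma_{23}) = rho(\gamma_{2})rho(\gamma_{3}) = \begin{pmatrix} - i & 0 & 0 & 0 \\ 0 & i & 0 & 0 \\ 0 & 0 & - i & 0 \\ 0 & 0 & 0 & i \end{pmatrix}; rho(\gamma_{24}) = rho(\gamma_{2})rho(\gamma_{4}) = \begin{pmatrix} 0 & 1 & 0 & 0 \\ -1 & 0 & 0 & 0 \\ 0 & 0 & 0 & 1 \\ 0 & 0 & -1 & 0 \end{pmatrix}.
M = (\frac{1}{2})*rho(\gamma_{3}) + (-7)*rho(\gamma_{23}) + (1)*rho(\gamma_{24}), summed entrywise:
Answer: \begin{pmatrix} 7 i & 1 & 0 & - \frac{i}{2} \\ -1 & - 7 i & \frac{i}{2} & 0 \\ 0 & \frac{i}{2} & 7 i & 1 \\ - \frac{i}{2} & 0 & -1 & - 7 i \end{pmatrix}


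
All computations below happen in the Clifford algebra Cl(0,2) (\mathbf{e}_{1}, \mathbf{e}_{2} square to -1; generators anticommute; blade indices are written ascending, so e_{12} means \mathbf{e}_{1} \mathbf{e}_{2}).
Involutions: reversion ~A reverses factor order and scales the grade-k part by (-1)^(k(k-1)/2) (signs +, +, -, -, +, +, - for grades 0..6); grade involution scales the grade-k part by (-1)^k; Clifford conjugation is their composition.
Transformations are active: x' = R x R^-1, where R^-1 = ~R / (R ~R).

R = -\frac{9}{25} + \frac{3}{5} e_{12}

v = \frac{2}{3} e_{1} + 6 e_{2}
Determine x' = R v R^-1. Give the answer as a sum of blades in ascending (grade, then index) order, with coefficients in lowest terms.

~R = -\frac{9}{25} - \frac{3}{5} e_{12}, and R ~R = \frac{306}{625}, so R^-1 = ~R / (\frac{306}{625}).
R v = -\frac{96}{25} e_{1} - \frac{44}{25} e_{2}
Answer: \frac{254}{51} e_{1} - \frac{58}{17} e_{2}


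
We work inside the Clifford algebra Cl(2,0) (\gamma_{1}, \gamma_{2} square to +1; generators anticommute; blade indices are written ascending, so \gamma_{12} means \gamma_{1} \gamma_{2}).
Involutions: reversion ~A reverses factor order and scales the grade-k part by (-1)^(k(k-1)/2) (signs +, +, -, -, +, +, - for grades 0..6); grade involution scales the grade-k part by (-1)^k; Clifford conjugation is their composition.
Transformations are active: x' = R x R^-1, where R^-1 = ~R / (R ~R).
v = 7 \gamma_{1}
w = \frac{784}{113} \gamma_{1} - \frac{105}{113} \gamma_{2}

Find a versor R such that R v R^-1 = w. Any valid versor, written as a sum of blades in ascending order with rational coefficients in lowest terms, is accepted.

Sketch: the shared square 49 makes R = v + w = \frac{1575}{113} \gamma_{1} - \frac{105}{113} \gamma_{2} the natural versor; its sandwich fixes that direction, negates (v - w)/2, and sends v to w.
Answer: \frac{1575}{113} \gamma_{1} - \frac{105}{113} \gamma_{2}


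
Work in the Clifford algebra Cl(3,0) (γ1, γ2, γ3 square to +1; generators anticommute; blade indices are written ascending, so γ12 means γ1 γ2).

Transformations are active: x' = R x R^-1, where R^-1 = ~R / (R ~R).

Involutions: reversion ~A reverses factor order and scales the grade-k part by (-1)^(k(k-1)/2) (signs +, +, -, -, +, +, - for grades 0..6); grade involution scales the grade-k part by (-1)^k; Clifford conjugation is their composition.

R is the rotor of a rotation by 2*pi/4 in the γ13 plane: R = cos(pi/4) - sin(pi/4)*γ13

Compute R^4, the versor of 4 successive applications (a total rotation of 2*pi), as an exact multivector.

Because a rotor carries half the rotation angle, composing 4 copies of this γ13-plane rotor multiplies the phase: 4*(pi/4) = pi, hence R^4 = cos(pi) - sin(pi)*γ13.
cos(pi) = -1 and sin(pi) = 0, so R^4 = -1. The total rotation 2*pi is 1 full turn, so every vector returns to itself, yet the rotor is -1, on the OTHER sheet of the double cover (an odd number of 2*pi turns).
Answer: -1


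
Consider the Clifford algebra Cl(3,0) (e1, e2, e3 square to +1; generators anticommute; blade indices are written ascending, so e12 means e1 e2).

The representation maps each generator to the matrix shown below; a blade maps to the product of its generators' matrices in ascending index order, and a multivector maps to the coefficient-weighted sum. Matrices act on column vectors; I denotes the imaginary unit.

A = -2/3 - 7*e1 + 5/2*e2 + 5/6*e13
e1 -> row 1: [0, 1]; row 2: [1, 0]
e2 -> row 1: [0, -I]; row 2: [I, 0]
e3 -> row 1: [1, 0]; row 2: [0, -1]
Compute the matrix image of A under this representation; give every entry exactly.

Bivector images (products of the table entries): rho(e13) = rho(e1)rho(e3) = row 1: [0, -1]; row 2: [1, 0].
M = (-2/3)*1 + (-7)*rho(e1) + (5/2)*rho(e2) + (5/6)*rho(e13), summed entrywise (1 is the identity matrix):
Answer: row 1: [-2/3, -47/6 - 5*I/2]; row 2: [-37/6 + 5*I/2, -2/3]


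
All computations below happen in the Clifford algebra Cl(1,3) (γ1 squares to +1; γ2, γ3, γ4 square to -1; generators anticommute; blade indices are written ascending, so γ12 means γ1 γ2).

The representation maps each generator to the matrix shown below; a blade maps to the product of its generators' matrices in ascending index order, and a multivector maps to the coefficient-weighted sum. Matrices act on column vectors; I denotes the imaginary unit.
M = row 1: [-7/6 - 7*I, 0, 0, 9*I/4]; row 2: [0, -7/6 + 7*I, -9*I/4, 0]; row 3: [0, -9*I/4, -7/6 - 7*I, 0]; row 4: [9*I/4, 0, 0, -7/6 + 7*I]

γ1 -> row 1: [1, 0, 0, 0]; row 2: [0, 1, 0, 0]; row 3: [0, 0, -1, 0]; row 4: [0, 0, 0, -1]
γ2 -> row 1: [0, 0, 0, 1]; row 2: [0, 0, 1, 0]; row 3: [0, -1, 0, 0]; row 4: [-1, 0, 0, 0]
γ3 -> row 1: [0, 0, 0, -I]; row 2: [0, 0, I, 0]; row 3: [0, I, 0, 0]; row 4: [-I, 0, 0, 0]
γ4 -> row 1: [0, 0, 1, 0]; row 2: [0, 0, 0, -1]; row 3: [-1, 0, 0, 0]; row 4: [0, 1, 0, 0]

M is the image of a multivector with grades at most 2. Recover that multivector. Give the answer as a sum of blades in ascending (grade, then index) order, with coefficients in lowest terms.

Method: the blade images are trace-orthogonal — tr(rho(e_A) rho(e_B)^-1) = 4 if A = B and 0 otherwise — and rho(e_A)^-1 = (e_A)^2 * rho(e_A) with (e_A)^2 = +1 or -1, so the coefficient of e_A in the preimage is (e_A)^2 * tr(M rho(e_A))/4.
Nonzero projections over blades of grade <= 2: 1: (1)^2 = +1, tr(M 1) = -14/3, coefficient -7/6; γ3: (γ3)^2 = -1, tr(M rho(γ3)) = 9, coefficient -9/4; γ23: (γ23)^2 = -1, tr(M rho(γ23)) = -28, coefficient 7. Every other blade of grade <= 2 projects to 0.
Answer: -7/6 - 9/4*γ3 + 7*γ23


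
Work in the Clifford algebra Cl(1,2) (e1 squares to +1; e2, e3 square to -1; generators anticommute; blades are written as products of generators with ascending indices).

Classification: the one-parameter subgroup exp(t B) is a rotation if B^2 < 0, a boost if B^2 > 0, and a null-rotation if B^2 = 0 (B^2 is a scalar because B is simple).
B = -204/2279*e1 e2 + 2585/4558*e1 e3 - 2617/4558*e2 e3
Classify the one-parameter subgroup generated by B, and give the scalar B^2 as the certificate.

B^2 term by term: the squares give (-204/2279)^2*(e1 e2)^2 + (2585/4558)^2*(e1 e3)^2 + (-2617/4558)^2*(e2 e3)^2 = 41616/5193841*(+1) + 6682225/20775364*(+1) + 6848689/20775364*(-1) = 0 (each basis 2-blade squares to minus the product of its generators' squares); cross terms between blades sharing an index anticommute and cancel. So B^2 = 0.
Answer: null-rotation, certificate B^2 = 0. Check the certificate: B^2 = 0, and that sign is decisive whatever form B takes.


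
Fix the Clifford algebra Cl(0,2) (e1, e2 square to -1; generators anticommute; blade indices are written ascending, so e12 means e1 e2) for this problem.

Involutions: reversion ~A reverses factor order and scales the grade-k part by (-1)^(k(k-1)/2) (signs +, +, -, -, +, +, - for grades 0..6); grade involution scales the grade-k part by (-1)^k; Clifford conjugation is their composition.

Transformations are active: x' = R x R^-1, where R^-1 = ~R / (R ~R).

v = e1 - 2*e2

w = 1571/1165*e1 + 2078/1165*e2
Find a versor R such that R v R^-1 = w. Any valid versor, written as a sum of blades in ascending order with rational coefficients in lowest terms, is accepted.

R = v + w = 2736/1165*e1 - 252/1165*e2 works: the equal norms (-5) guarantee its sandwich swaps v into w.
Answer: 2736/1165*e1 - 252/1165*e2


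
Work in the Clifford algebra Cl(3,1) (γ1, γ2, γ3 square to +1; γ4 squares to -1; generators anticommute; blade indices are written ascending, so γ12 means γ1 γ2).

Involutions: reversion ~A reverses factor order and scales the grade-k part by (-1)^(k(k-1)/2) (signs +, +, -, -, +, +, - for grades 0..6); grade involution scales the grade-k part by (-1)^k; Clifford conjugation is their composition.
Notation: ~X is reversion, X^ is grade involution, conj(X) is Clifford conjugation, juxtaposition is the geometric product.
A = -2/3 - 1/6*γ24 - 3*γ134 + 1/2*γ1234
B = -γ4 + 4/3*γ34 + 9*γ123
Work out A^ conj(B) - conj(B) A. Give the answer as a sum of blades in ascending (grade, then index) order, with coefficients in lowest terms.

first term: -4*γ1 + 1/6*γ2 + 23/6*γ4 - 2/3*γ12 - 3*γ13 + 2/9*γ23 - 27*γ24 + 8/9*γ34 - 13/2*γ123 - 3/2*γ134
second term: 4*γ1 - 1/6*γ2 - 31/6*γ4 - 2/3*γ12 + 3*γ13 - 2/9*γ23 - 27*γ24 + 8/9*γ34 - 11/2*γ123 + 3/2*γ134
Answer: -8*γ1 + 1/3*γ2 + 9*γ4 - 6*γ13 + 4/9*γ23 - γ123 - 3*γ134


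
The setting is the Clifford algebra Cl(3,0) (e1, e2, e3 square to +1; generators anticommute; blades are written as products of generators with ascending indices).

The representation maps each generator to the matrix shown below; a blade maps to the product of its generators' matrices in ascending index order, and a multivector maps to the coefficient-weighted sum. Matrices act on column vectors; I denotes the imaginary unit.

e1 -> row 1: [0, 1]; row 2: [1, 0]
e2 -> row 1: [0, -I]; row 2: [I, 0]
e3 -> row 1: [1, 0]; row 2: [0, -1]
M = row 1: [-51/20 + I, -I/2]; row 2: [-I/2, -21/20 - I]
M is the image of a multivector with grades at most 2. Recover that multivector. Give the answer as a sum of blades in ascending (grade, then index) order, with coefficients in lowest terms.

Method: 1, rho(e1), rho(e2), rho(e3) form a trace-orthogonal basis of the 2x2 complex matrices (tr(X Y) = 2 if X = Y, else 0), so M = m0*1 + m1*rho(e1) + m2*rho(e2) + m3*rho(e3) with m0 = tr(M)/2 = -9/5, m1 = tr(M rho(e1))/2 = -I/2, m2 = tr(M rho(e2))/2 = 0, m3 = tr(M rho(e3))/2 = -3/4 + I.
Multiplying table entries, the bivector images are rho(e1 e2) = I*rho(e3), rho(e1 e3) = -I*rho(e2), rho(e2 e3) = I*rho(e1); with real blade coefficients the real parts of m0..m3 are the coefficients of 1, e1, e2, e3 and the imaginary parts give the bivectors (e2 e3: Im m1, e1 e3: -Im m2, e1 e2: Im m3).
Answer: -9/5 - 3/4*e3 + e1 e2 - 1/2*e2 e3


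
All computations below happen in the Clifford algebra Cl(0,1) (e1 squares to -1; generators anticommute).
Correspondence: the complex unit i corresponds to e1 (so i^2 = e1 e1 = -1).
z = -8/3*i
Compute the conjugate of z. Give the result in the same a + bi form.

In blades: z = -8/3*e1.
Conjugation here is Clifford conjugation: the scalar is fixed and the grade-1 and grade-2 blades all flip sign, giving 8/3*e1; translating back:
Answer: 8/3*i


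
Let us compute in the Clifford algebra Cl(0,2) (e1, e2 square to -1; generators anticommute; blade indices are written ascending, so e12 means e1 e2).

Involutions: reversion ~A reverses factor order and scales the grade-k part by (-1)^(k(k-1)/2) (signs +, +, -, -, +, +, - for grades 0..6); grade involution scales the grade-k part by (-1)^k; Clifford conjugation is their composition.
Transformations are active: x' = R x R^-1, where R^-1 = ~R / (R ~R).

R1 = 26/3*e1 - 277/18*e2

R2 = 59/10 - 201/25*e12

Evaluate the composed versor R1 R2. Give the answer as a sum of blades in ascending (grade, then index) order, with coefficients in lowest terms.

Distribute over the terms of R1 (each basis-blade product reordered to ascending indices, repeated generators contracted through their squares):
(26/3*e1) R2 = 767/15*e1 + 1742/25*e2
(-277/18*e2) R2 = 18559/150*e1 - 16343/180*e2
Summing the partial products and collecting blades:
Answer: 8743/50*e1 - 19003/900*e2


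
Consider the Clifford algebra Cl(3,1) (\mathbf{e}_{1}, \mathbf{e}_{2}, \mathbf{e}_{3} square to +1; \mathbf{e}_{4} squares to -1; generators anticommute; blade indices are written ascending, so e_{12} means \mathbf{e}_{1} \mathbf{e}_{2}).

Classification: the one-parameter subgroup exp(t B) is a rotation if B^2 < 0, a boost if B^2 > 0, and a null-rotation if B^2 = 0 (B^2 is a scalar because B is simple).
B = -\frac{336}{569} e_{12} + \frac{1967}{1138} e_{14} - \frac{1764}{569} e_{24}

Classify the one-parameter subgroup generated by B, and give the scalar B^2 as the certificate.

B^2 term by term: the squares give (-\frac{336}{569})^2*(e_{12})^2 + (\frac{1967}{1138})^2*(e_{14})^2 + (-\frac{1764}{569})^2*(e_{24})^2 = \frac{112896}{323761}*(-1) + \frac{3869089}{1295044}*(+1) + \frac{3111696}{323761}*(+1) = \frac{49}{4} (each basis 2-blade squares to minus the product of its generators' squares); cross terms between blades sharing an index anticommute and cancel. So B^2 = \frac{49}{4}.
Answer: boost, certificate B^2 = \frac{49}{4}. Key observation: B^2 = \frac{49}{4} is a conjugation invariant, so its sign decides the class regardless of the surface form of B.


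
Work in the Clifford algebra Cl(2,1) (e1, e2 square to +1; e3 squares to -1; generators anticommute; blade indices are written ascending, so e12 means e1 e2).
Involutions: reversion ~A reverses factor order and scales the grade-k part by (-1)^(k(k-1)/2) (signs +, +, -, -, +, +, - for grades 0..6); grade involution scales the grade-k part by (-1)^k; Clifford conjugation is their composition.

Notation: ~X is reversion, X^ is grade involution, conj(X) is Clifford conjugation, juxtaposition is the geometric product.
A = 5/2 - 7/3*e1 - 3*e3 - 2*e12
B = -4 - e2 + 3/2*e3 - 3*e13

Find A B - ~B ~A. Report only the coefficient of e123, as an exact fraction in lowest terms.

first term: -11/2 + 61/3*e1 - 5/2*e2 + 91/4*e3 + 31/3*e12 - 11*e13 - 9*e23 - 3*e123
second term: -11/2 + 61/3*e1 - 5/2*e2 + 91/4*e3 - 31/3*e12 + 11*e13 + 9*e23 + 3*e123
Answer: -6


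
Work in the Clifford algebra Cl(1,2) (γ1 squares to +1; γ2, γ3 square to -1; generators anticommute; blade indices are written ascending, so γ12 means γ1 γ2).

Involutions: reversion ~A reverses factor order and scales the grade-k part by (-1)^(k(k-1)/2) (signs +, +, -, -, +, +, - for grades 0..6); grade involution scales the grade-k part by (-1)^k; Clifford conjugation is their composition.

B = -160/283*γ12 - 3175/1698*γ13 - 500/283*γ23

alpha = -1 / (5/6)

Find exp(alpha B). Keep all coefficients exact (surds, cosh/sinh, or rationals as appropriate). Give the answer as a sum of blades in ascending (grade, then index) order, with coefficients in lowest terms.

B^2 term by term: the squares give (-160/283)^2*(γ12)^2 + (-3175/1698)^2*(γ13)^2 + (-500/283)^2*(γ23)^2 = 25600/80089*(+1) + 10080625/2883204*(+1) + 250000/80089*(-1) = 25/36 (each basis 2-blade squares to minus the product of its generators' squares); cross terms between blades sharing an index anticommute and cancel. So B^2 = 25/36.
B^2 = 25/36 — hyperbolic case — the even/odd split gives cosh and sinh: l = 5/6, alpha*l = -1, so exp(alpha B) = cosh(-1) + (sinh(-1)/(5/6))*B = cosh(1) + (-6*sinh(1)/5)*B.
Answer: cosh(1) + 192*sinh(1)/283*γ12 + 635*sinh(1)/283*γ13 + 600*sinh(1)/283*γ23


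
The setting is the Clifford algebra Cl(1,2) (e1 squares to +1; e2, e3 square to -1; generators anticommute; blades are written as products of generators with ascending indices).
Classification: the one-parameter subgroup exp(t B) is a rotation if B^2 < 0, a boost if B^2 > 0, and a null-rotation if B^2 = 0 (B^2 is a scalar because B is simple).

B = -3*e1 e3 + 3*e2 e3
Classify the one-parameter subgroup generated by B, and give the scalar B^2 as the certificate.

B^2 term by term: the squares give (-3)^2*(e1 e3)^2 + (3)^2*(e2 e3)^2 = 9*(+1) + 9*(-1) = 0 (each basis 2-blade squares to minus the product of its generators' squares); cross terms between blades sharing an index anticommute and cancel. So B^2 = 0.
Answer: null-rotation, certificate B^2 = 0. Check the certificate: B^2 = 0, and that sign is decisive whatever form B takes.


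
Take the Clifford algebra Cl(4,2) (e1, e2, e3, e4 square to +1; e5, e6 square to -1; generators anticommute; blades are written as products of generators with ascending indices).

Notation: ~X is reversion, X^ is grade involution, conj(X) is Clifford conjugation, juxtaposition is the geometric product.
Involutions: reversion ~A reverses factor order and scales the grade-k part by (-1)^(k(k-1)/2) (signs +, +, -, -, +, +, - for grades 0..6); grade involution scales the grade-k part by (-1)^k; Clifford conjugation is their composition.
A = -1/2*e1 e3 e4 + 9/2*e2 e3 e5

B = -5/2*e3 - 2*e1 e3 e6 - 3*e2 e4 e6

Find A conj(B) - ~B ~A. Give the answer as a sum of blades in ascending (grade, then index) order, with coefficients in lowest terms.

first term: 5/4*e1 e4 - 45/4*e2 e5 - e4 e6 + 3/2*e1 e2 e3 e6 - 9*e1 e2 e5 e6 + 27/2*e3 e4 e5 e6
second term: 5/4*e1 e4 - 45/4*e2 e5 + e4 e6 + 3/2*e1 e2 e3 e6 - 9*e1 e2 e5 e6 + 27/2*e3 e4 e5 e6
Answer: -2*e4 e6


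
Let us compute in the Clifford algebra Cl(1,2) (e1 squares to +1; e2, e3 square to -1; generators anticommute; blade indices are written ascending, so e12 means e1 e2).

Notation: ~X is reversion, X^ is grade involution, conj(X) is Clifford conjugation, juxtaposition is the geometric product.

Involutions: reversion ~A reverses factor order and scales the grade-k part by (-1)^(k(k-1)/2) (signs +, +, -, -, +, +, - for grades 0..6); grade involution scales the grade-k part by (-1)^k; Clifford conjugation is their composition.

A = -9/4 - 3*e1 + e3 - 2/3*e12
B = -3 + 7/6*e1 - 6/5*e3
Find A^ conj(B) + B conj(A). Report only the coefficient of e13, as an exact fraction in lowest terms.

first term: 89/20 - 51/8*e1 - 7/9*e2 + 3/10*e3 + 2*e12 + 73/30*e13 - 4/5*e123
second term: 181/20 - 93/8*e1 + 7/9*e2 + 57/10*e3 - 2*e12 + 73/30*e13 - 4/5*e123
Answer: 73/15


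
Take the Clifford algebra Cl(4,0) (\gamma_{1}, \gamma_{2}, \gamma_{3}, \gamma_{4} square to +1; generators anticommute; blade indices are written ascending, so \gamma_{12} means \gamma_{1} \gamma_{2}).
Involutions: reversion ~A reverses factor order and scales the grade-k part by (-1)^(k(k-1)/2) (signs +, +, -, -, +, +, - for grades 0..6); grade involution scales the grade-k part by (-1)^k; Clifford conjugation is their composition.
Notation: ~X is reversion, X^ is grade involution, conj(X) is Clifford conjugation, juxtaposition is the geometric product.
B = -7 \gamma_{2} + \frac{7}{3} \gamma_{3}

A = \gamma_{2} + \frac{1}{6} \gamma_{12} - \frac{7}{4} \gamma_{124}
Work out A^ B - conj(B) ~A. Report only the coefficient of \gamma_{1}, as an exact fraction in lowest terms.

first term: 7 - \frac{7}{6} \gamma_{1} + \frac{49}{4} \gamma_{14} - \frac{7}{3} \gamma_{23} + \frac{7}{18} \gamma_{123} - \frac{49}{12} \gamma_{1234}
second term: 7 + \frac{7}{6} \gamma_{1} - \frac{49}{4} \gamma_{14} + \frac{7}{3} \gamma_{23} + \frac{7}{18} \gamma_{123} - \frac{49}{12} \gamma_{1234}
Answer: -\frac{7}{3}


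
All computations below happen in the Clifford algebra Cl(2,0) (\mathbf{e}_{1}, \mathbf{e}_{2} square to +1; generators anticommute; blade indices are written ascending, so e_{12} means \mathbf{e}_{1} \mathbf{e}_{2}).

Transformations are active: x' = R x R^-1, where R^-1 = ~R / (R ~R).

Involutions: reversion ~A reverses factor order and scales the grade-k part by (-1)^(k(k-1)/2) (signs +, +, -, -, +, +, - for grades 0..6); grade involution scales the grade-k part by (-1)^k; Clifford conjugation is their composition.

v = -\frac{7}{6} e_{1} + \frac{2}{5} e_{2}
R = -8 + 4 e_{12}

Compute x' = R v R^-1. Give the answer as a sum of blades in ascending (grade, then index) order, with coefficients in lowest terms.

~R = -8 - 4 e_{12}, and R ~R = 80, so R^-1 = ~R / (80).
R v = \frac{164}{15} e_{1} + \frac{22}{15} e_{2}
Answer: -\frac{51}{50} e_{1} - \frac{52}{75} e_{2}


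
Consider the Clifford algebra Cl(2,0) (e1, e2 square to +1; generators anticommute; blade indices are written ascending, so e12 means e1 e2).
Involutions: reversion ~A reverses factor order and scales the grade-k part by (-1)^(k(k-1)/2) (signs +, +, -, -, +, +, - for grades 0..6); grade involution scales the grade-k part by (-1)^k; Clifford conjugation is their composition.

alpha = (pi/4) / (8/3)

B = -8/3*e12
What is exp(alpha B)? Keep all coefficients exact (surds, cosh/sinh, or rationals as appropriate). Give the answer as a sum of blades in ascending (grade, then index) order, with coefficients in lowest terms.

B^2 = (-8/3)^2*(e12)^2 = 64/9*(-1) = -64/9 (a basis 2-blade squares to minus the product of its generators' squares).
B^2 = -64/9 — circular case — the even/odd split gives cos and sin: l = 8/3, alpha*l = pi/4, so exp(alpha B) = cos(pi/4) + (sin(pi/4)/(8/3))*B = sqrt(2)/2 + (3*sqrt(2)/16)*B.
Answer: sqrt(2)/2 - sqrt(2)/2*e12


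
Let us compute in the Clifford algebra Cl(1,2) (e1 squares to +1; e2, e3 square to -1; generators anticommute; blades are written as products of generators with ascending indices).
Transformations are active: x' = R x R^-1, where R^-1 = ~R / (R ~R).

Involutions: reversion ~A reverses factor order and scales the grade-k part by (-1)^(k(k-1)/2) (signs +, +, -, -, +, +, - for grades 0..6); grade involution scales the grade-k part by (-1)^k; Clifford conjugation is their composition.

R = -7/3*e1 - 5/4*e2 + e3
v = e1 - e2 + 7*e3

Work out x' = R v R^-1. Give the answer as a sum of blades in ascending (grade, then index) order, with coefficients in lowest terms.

~R = -7/3*e1 - 5/4*e2 + e3, and R ~R = 415/144, so R^-1 = ~R / (415/144).
R v = -127/12 + 43/12*e1 e2 - 52/3*e1 e3 - 31/4*e2 e3
Answer: 6697/415*e1 + 845/83*e2 - 5953/415*e3


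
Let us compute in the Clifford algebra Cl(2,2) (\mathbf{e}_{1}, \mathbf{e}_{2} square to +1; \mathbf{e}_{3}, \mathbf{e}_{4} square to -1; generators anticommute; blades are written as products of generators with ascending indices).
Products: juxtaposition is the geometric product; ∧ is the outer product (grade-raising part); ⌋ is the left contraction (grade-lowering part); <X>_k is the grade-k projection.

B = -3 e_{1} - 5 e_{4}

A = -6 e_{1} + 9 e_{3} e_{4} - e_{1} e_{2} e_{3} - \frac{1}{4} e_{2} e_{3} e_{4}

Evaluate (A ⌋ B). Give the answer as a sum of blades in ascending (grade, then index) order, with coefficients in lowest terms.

step 1: 18
Answer: 18


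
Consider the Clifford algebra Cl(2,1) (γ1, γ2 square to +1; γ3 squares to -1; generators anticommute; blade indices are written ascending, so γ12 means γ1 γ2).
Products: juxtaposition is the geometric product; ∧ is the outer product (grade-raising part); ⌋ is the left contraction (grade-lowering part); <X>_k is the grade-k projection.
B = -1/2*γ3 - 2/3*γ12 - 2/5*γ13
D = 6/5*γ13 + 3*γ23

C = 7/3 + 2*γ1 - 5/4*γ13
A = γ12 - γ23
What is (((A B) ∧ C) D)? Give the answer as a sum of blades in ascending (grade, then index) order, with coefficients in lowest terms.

step 1: 2/3 - 1/2*γ2 - 2/5*γ12 - 2/3*γ13 + 2/5*γ23 - 1/2*γ123
step 2: 14/9 + 4/3*γ1 - 7/6*γ2 + 1/15*γ12 - 43/18*γ13 + 14/15*γ23 - 119/120*γ123
step 3: -1/15 - 119/40*γ1 + 119/100*γ2 - 19/10*γ3 - 1243/150*γ12 + 31/15*γ13 + 344/75*γ23 + 27/5*γ123
Answer: -1/15 - 119/40*γ1 + 119/100*γ2 - 19/10*γ3 - 1243/150*γ12 + 31/15*γ13 + 344/75*γ23 + 27/5*γ123


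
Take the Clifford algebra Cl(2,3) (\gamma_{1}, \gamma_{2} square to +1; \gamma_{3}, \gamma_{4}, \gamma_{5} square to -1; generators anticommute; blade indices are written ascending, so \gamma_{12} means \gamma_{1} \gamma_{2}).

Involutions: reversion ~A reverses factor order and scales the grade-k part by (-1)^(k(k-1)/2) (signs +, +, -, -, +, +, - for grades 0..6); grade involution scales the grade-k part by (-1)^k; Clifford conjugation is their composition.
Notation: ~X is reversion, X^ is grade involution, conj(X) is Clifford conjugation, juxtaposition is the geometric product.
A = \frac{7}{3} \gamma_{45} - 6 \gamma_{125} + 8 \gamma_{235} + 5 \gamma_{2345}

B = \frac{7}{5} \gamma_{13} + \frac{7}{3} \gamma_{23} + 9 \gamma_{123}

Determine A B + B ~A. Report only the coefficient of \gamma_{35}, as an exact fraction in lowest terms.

first term: \frac{56}{3} \gamma_{5} - 72 \gamma_{15} - 54 \gamma_{35} + \frac{35}{3} \gamma_{45} - \frac{56}{5} \gamma_{125} - 14 \gamma_{135} + 45 \gamma_{145} + \frac{42}{5} \gamma_{235} - 7 \gamma_{1245} + \frac{49}{15} \gamma_{1345} + \frac{49}{9} \gamma_{2345} + 21 \gamma_{12345}
second term: -\frac{56}{3} \gamma_{5} - 72 \gamma_{15} - 54 \gamma_{35} + \frac{35}{3} \gamma_{45} - \frac{56}{5} \gamma_{125} - 14 \gamma_{135} + 45 \gamma_{145} + \frac{42}{5} \gamma_{235} + 7 \gamma_{1245} - \frac{49}{15} \gamma_{1345} - \frac{49}{9} \gamma_{2345} - 21 \gamma_{12345}
Answer: -108


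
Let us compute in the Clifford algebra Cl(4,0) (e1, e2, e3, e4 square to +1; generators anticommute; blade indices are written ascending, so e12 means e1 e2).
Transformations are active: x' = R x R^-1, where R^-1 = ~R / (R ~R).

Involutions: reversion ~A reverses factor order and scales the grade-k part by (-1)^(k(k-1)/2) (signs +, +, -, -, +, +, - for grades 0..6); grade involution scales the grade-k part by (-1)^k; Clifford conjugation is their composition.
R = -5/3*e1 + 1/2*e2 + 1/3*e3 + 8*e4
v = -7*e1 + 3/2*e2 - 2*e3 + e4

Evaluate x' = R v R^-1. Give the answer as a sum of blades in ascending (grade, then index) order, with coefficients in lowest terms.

~R = -5/3*e1 + 1/2*e2 + 1/3*e3 + 8*e4, and R ~R = 2417/36, so R^-1 = ~R / (2417/36).
R v = 79/4 + e12 + 17/3*e13 + 163/3*e14 - 3/2*e23 - 23/2*e24 + 49/3*e34
Answer: 14549/2417*e1 - 5829/4834*e2 + 5308/2417*e3 + 8959/2417*e4


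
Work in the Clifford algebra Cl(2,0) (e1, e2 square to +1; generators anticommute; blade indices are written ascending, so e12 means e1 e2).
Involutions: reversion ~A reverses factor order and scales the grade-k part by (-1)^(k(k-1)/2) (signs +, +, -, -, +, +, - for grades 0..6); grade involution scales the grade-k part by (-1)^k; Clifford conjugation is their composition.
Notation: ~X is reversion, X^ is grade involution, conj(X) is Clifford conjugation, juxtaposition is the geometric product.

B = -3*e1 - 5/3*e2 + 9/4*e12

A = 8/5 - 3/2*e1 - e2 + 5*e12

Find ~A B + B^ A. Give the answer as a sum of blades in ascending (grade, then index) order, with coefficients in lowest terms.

first term: 209/12 + 347/60*e1 - 505/24*e2 + 31/10*e12
second term: -209/12 - 347/60*e1 + 505/24*e2 + 31/10*e12
Answer: 31/5*e12
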